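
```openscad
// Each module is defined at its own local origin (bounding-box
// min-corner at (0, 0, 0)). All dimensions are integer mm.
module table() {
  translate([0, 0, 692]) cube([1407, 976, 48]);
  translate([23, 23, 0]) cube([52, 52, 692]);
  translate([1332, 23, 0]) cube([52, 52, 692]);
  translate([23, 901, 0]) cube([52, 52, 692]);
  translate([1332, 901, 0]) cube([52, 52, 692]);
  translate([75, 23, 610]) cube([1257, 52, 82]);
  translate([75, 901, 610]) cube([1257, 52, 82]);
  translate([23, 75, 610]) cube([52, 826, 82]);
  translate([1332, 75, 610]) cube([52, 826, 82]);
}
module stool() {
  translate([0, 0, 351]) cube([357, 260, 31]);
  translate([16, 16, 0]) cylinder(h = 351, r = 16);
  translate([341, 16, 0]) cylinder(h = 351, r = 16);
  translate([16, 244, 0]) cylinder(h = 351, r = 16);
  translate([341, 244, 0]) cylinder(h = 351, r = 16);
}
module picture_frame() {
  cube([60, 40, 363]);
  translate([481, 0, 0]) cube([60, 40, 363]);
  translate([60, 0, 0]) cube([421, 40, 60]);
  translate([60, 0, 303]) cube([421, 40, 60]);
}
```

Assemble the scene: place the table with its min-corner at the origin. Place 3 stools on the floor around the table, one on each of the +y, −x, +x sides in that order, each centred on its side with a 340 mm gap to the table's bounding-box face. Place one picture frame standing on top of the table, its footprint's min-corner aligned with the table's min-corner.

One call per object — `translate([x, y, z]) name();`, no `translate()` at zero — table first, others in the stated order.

table();
translate([525, 1316, 0]) stool();
translate([-697, 358, 0]) stool();
translate([1747, 358, 0]) stool();
translate([0, 0, 740]) picture_frame();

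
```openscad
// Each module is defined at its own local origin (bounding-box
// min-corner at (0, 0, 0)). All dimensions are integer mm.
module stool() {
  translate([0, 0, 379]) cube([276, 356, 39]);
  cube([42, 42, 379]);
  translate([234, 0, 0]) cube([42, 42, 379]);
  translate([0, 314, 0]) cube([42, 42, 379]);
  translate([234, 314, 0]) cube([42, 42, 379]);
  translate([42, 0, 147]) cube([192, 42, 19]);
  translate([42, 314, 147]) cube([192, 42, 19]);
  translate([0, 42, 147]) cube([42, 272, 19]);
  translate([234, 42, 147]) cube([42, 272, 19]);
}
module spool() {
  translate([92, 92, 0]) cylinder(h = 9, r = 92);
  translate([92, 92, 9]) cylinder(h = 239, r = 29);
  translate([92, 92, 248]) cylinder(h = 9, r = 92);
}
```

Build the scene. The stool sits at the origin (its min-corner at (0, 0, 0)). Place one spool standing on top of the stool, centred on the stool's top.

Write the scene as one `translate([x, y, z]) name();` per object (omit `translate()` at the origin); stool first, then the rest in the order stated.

stool();
translate([46, 86, 418]) spool();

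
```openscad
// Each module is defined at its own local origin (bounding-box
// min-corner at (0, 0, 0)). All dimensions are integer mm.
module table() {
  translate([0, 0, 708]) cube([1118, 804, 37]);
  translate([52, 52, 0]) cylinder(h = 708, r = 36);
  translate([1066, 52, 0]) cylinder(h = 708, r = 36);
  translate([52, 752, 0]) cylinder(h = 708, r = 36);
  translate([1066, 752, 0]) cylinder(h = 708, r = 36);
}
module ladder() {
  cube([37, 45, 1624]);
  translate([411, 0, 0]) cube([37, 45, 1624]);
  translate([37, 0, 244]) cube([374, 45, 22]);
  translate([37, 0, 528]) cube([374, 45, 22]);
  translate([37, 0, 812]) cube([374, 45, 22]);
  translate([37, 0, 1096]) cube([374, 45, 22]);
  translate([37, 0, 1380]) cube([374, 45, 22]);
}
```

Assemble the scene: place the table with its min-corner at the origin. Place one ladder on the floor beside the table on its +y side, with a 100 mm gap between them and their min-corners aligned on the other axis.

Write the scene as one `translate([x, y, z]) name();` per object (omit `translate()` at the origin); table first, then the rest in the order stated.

table();
translate([0, 904, 0]) ladder();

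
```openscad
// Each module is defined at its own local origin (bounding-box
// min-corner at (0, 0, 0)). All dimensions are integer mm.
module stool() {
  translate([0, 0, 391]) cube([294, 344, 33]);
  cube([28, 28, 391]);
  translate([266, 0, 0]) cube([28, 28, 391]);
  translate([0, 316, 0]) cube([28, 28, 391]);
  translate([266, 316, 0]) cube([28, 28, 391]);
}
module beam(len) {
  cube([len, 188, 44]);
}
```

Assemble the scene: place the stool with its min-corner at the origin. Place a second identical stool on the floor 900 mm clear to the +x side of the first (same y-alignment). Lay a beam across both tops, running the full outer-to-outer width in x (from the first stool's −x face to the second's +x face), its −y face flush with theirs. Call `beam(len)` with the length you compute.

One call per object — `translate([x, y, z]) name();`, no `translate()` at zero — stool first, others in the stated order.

stool();
translate([1194, 0, 0]) stool();
translate([0, 0, 424]) beam(1488);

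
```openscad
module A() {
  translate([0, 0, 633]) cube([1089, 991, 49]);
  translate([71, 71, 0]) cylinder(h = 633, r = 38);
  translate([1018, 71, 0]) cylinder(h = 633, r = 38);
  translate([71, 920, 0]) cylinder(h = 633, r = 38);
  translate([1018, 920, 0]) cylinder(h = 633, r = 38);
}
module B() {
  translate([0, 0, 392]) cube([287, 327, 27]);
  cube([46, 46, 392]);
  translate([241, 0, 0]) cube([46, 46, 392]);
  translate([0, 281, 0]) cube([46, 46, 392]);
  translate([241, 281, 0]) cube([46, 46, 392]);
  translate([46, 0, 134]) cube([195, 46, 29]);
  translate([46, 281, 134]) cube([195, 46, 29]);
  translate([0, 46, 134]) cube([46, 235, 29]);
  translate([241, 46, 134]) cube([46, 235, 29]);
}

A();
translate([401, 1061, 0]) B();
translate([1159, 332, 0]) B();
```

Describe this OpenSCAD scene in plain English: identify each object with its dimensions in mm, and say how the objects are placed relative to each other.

A is a table with a 1089×991 mm rectangular top, 49 mm thick, top surface at z = 682 mm, supported by four round legs of 76 mm diameter, each leg's bounding box inset 33 mm from the nearest pair of top edges, running from the floor.

B is a four-legged stool. The seat is a 287×327×27 mm slab whose top surface is at z = 419 mm; four square legs, each 46×46 mm in cross-section, run from the floor (z = 0) to the underside of the seat, each flush with a corner of the seat. Four stretchers, 46 mm wide and 29 mm tall, connect adjacent legs with their undersides at z = 134 mm, each running between the inner faces of the legs it joins and aligned with the legs' outer faces on the other axis.

Two stools sit around the table at the +y, +x sides.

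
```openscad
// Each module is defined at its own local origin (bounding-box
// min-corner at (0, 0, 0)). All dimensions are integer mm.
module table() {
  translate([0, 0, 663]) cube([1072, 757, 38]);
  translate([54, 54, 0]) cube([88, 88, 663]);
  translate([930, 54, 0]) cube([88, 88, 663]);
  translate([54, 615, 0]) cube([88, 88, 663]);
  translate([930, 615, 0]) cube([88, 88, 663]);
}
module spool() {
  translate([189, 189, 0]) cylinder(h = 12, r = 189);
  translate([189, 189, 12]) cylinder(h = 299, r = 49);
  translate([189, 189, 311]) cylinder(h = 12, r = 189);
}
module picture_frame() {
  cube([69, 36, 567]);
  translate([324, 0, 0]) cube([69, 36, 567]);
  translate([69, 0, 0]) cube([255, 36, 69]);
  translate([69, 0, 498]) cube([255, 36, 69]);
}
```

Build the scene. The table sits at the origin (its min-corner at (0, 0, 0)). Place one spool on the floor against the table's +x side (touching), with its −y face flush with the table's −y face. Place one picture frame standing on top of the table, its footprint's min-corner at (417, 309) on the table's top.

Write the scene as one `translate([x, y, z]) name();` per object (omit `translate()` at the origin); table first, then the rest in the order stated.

table();
translate([1072, 0, 0]) spool();
translate([417, 309, 701]) picture_frame();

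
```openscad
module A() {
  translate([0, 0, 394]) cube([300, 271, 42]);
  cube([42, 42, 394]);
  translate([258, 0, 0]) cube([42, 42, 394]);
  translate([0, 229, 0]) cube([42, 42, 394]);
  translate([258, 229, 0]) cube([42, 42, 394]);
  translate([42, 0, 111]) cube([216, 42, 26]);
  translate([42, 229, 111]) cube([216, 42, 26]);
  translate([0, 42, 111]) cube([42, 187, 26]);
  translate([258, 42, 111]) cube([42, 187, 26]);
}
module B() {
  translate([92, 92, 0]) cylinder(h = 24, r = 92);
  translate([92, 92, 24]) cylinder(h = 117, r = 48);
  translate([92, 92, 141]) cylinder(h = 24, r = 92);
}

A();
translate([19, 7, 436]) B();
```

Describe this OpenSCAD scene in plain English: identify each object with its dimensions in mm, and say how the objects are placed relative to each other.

A is a four-legged stool. The seat is 300×271 mm, 42 mm thick, top at z = 436 mm. It stands on four square legs, each 42×42 mm in cross-section, from z = 0 to the seat underside, each flush with a corner of the seat. Four stretchers, 42 mm wide and 26 mm tall, connect adjacent legs with their undersides at z = 111 mm, each running between the inner faces of the legs it joins and aligned with the legs' outer faces on the other axis.

B is a spool: two coaxial disc flanges of radius 92 mm and thickness 24 mm, joined by a core cylinder of radius 48 mm and height 117 mm. The lower flange rests on z = 0 and the three cylinders share a vertical axis.

The spool is on top of the stool.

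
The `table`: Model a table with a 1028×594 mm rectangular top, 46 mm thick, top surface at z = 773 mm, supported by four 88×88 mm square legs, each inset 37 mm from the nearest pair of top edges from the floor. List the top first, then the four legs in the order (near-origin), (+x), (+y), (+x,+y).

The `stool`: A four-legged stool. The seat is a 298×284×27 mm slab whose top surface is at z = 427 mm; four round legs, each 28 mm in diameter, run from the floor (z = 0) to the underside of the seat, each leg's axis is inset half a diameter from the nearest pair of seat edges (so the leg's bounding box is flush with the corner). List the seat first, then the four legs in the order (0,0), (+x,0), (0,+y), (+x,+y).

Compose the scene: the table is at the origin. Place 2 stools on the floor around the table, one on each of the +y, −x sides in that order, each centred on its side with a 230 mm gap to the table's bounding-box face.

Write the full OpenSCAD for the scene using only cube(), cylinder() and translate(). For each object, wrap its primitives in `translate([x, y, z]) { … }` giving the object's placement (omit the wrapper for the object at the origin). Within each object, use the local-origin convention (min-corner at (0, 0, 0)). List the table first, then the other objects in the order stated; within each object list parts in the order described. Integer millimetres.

translate([0, 0, 727]) cube([1028, 594, 46]);
translate([37, 37, 0]) cube([88, 88, 727]);
translate([903, 37, 0]) cube([88, 88, 727]);
translate([37, 469, 0]) cube([88, 88, 727]);
translate([903, 469, 0]) cube([88, 88, 727]);
translate([365, 824, 0]) {
  translate([0, 0, 400]) cube([298, 284, 27]);
  translate([14, 14, 0]) cylinder(h = 400, r = 14);
  translate([284, 14, 0]) cylinder(h = 400, r = 14);
  translate([14, 270, 0]) cylinder(h = 400, r = 14);
  translate([284, 270, 0]) cylinder(h = 400, r = 14);
}
translate([-528, 155, 0]) {
  translate([0, 0, 400]) cube([298, 284, 27]);
  translate([14, 14, 0]) cylinder(h = 400, r = 14);
  translate([284, 14, 0]) cylinder(h = 400, r = 14);
  translate([14, 270, 0]) cylinder(h = 400, r = 14);
  translate([284, 270, 0]) cylinder(h = 400, r = 14);
}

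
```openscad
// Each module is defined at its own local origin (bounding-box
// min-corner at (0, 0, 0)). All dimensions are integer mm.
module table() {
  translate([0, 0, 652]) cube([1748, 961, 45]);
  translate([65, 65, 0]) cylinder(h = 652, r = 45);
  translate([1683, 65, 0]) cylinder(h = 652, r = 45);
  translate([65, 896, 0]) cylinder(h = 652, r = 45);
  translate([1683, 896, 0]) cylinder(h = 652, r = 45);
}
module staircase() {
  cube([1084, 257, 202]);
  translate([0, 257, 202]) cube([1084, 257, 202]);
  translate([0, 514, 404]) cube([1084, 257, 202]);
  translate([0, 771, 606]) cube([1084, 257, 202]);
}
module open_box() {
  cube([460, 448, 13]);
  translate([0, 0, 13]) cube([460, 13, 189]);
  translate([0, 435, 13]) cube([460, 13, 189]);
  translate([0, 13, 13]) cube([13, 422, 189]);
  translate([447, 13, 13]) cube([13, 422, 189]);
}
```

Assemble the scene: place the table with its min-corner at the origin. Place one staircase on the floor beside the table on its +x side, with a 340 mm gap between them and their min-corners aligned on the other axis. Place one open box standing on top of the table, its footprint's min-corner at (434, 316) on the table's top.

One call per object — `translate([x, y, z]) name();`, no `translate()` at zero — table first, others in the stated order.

table();
translate([2088, 0, 0]) staircase();
translate([434, 316, 697]) open_box();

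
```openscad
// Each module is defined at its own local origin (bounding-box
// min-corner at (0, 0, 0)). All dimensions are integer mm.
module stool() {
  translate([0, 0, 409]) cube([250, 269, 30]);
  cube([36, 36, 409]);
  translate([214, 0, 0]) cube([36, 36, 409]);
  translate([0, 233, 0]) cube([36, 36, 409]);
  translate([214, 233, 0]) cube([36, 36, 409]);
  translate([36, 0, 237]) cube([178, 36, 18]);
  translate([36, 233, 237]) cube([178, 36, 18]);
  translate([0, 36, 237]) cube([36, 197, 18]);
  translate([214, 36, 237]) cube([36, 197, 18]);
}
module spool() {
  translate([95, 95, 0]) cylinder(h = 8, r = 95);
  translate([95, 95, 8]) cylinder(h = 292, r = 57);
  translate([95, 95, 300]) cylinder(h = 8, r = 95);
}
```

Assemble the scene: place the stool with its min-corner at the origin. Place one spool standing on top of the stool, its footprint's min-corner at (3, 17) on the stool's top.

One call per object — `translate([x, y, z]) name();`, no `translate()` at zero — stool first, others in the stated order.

stool();
translate([3, 17, 439]) spool();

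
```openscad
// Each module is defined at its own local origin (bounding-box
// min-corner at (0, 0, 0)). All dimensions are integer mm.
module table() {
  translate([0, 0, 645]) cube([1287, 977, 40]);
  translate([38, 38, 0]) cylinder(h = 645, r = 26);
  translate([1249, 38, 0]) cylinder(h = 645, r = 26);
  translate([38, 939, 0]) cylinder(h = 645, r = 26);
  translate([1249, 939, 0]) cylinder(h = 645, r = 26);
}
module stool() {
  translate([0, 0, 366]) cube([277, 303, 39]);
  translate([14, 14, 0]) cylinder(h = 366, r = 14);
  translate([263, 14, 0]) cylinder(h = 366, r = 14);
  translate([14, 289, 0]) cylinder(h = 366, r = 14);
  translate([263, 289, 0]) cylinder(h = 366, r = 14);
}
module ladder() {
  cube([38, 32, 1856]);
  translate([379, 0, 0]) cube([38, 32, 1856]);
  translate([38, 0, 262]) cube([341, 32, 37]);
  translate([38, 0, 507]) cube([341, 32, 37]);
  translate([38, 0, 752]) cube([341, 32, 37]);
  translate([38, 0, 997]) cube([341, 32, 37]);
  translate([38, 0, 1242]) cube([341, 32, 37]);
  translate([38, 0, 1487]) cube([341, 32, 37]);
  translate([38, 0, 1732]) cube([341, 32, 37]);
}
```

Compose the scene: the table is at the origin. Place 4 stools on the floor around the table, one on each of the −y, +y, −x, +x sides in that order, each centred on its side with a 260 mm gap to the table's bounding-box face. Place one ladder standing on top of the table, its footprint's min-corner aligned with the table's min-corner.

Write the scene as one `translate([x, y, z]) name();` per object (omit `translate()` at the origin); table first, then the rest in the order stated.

table();
translate([505, -563, 0]) stool();
translate([505, 1237, 0]) stool();
translate([-537, 337, 0]) stool();
translate([1547, 337, 0]) stool();
translate([0, 0, 685]) ladder();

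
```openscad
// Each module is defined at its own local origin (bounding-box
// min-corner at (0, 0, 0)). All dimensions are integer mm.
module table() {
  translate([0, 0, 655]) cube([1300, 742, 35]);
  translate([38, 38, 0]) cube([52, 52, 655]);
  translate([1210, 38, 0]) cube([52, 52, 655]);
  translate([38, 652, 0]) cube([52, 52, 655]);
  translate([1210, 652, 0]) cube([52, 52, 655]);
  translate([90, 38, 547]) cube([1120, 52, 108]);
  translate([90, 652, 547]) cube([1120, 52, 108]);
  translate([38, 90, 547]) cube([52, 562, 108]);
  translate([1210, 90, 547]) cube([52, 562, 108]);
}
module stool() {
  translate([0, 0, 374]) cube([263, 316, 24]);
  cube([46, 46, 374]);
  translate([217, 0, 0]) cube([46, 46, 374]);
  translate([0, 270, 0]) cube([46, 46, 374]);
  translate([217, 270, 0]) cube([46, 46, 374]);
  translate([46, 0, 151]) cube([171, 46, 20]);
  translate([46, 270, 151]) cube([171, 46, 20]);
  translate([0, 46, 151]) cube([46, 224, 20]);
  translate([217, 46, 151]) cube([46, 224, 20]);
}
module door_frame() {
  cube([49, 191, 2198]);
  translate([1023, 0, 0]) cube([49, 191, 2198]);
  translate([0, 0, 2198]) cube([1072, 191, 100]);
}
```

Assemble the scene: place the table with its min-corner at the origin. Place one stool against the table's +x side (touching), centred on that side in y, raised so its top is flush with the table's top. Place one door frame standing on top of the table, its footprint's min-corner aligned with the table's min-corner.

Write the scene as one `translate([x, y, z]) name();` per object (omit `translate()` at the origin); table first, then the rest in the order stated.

table();
translate([1300, 213, 292]) stool();
translate([0, 0, 690]) door_frame();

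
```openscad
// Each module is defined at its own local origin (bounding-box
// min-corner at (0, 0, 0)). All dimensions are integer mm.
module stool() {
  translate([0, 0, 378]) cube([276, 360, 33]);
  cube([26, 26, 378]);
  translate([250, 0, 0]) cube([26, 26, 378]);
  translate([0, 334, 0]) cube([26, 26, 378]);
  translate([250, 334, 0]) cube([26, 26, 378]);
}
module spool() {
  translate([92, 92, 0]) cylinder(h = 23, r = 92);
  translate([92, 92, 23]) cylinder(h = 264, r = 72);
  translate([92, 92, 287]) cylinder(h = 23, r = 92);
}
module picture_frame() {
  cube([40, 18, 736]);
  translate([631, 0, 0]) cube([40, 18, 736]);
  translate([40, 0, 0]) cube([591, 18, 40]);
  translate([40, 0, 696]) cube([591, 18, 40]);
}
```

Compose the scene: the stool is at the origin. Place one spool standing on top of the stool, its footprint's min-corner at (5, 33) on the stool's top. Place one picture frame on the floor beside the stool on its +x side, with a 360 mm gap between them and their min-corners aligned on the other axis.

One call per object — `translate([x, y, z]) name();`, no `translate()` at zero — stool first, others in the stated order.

stool();
translate([5, 33, 411]) spool();
translate([636, 0, 0]) picture_frame();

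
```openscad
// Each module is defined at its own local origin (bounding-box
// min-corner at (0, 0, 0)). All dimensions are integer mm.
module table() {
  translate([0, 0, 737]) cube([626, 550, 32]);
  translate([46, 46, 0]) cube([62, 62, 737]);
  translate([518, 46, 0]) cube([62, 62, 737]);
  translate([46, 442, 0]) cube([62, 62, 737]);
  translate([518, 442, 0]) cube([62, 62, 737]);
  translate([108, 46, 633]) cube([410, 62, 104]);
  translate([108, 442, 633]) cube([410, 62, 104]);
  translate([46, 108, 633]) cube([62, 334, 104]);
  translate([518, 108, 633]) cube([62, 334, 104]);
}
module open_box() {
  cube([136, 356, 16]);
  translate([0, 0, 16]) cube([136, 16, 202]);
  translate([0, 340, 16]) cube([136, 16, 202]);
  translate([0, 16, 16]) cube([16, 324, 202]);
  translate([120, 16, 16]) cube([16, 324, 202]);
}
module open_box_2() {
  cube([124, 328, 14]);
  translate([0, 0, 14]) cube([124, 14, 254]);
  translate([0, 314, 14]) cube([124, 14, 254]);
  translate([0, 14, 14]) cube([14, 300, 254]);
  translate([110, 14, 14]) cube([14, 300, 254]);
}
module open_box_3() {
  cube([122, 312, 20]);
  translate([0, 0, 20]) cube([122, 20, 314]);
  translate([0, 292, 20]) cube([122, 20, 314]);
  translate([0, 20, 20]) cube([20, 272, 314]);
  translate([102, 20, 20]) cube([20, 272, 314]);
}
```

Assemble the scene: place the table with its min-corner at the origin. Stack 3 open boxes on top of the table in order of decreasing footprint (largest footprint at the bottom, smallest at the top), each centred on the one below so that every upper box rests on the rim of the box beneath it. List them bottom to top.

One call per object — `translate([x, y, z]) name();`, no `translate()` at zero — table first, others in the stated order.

table();
translate([245, 97, 769]) open_box();
translate([251, 111, 987]) open_box_2();
translate([252, 119, 1255]) open_box_3();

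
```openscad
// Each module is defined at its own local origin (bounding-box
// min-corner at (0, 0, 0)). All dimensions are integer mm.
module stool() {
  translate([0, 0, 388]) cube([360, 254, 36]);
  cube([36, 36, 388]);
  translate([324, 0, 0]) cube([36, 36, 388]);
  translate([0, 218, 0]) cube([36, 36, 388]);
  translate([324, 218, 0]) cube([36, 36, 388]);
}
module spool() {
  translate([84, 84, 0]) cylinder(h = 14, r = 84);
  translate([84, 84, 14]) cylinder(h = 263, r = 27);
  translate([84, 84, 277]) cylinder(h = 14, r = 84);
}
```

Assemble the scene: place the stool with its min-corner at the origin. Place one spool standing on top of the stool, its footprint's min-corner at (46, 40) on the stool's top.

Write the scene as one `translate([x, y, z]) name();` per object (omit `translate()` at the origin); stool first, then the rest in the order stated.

stool();
translate([46, 40, 424]) spool();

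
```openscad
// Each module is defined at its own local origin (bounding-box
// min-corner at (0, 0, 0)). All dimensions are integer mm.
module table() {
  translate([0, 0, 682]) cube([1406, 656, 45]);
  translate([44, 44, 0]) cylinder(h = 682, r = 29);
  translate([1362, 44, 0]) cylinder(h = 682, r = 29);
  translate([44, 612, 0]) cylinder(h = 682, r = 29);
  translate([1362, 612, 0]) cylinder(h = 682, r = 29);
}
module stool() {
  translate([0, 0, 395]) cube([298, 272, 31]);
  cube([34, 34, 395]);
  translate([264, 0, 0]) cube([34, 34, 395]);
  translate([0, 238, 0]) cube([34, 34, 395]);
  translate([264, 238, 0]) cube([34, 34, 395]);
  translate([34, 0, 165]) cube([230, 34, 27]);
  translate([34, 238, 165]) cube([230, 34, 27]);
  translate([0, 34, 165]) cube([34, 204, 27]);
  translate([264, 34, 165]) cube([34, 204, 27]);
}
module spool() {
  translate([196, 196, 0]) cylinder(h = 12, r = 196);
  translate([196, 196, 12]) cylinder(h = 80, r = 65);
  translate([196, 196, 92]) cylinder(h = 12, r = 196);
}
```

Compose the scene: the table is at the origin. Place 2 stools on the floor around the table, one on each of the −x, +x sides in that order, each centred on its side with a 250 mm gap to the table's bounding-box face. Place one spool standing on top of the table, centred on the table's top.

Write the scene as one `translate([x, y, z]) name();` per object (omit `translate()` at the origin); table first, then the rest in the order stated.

table();
translate([-548, 192, 0]) stool();
translate([1656, 192, 0]) stool();
translate([507, 132, 727]) spool();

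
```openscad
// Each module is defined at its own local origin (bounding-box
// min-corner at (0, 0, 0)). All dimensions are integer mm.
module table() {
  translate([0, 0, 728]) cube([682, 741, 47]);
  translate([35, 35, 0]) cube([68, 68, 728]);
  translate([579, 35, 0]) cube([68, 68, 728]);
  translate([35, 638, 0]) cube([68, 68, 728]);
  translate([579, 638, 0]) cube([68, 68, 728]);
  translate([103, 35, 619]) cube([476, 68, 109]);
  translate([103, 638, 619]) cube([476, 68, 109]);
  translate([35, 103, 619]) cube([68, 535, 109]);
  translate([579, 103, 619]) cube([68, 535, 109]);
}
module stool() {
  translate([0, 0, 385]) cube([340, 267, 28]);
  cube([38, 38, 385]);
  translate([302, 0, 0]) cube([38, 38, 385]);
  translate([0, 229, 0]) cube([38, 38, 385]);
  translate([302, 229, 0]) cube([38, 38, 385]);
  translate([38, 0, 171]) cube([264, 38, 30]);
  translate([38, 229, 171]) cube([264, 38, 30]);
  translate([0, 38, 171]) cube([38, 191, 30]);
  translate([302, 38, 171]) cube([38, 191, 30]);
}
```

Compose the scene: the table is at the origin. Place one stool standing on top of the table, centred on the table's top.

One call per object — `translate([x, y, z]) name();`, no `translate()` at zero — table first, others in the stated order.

table();
translate([171, 237, 775]) stool();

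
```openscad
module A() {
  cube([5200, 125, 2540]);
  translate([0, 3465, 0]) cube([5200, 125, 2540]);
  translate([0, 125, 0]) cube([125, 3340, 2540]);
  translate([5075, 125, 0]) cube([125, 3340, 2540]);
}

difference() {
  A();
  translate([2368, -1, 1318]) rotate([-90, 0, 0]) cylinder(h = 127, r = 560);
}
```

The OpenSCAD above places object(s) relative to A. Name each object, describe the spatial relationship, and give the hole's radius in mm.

A is a house frame. The house frame has a circular hole through its front wall. The hole's radius is 560 mm.

The subtracted cylinder has r = 560 mm.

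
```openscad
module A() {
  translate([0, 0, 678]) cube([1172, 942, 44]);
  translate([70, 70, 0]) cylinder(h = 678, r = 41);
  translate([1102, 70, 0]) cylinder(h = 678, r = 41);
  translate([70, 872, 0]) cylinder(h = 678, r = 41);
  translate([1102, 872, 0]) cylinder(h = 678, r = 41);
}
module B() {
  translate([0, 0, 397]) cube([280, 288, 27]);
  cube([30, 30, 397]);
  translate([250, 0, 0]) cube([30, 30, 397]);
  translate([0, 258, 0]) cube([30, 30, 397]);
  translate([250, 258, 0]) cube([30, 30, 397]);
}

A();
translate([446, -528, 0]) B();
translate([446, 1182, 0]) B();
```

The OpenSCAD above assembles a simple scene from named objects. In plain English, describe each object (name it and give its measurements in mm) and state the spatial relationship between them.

A is a rectangular dining table. The top is 1172×942×44 mm with its upper surface at z = 722 mm. It stands on four round legs of 82 mm diameter, each leg's bounding box inset 29 mm from the nearest pair of top edges, running from the floor to the underside of the top.

B is a simple wooden stool: a rectangular seat 280 mm (x) by 288 mm (y), 27 mm thick, top face at z = 424 mm, on four square legs, each 30×30 mm in cross-section. The legs rest on z = 0, each flush with a corner of the seat.

Two stools sit around the table at the −y, +y sides.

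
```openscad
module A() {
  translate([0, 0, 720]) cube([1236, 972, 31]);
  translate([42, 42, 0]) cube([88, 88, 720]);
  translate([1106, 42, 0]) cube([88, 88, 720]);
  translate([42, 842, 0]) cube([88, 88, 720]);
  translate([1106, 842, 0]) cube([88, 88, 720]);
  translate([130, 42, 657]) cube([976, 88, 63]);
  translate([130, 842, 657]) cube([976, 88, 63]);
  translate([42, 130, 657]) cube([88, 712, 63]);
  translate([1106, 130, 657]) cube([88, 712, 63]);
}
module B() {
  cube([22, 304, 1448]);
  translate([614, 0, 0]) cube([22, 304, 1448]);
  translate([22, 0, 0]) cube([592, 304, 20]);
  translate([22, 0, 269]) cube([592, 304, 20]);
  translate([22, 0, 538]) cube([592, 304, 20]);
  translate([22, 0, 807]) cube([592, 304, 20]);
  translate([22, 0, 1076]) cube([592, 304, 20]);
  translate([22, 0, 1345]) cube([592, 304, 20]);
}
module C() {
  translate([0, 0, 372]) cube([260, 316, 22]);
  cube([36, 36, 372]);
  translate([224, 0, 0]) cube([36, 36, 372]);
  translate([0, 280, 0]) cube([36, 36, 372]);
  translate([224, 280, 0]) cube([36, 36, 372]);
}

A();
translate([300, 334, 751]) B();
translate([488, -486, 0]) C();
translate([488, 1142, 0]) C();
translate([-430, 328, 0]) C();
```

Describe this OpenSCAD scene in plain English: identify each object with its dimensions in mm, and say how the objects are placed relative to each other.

A is a table with a 1236×972 mm rectangular top, 31 mm thick, top surface at z = 751 mm, supported by four 88×88 mm square legs, each inset 42 mm from the nearest pair of top edges, running from the floor. Four apron rails, 88 mm thick and 63 mm tall, run between adjacent legs with their top edges flush with the underside of the top and their outer faces flush with the legs' outer faces.

B is a bookshelf 636 mm wide overall, 304 mm deep and 1448 mm tall. The two sides are 22 mm thick vertical panels. 6 horizontal shelves of 20 mm thickness span between the inner faces of the sides; the lowest shelf sits on the floor and shelves are stacked with a clear vertical gap of 249 mm between each pair.

C is a four-legged stool. The seat is a 260×316×22 mm slab whose top surface is at z = 394 mm; four square legs, each 36×36 mm in cross-section, run from the floor (z = 0) to the underside of the seat, each flush with a corner of the seat.

The bookshelf is on top of the table, centred. Three stools sit around the table at the −y, +y, −x sides.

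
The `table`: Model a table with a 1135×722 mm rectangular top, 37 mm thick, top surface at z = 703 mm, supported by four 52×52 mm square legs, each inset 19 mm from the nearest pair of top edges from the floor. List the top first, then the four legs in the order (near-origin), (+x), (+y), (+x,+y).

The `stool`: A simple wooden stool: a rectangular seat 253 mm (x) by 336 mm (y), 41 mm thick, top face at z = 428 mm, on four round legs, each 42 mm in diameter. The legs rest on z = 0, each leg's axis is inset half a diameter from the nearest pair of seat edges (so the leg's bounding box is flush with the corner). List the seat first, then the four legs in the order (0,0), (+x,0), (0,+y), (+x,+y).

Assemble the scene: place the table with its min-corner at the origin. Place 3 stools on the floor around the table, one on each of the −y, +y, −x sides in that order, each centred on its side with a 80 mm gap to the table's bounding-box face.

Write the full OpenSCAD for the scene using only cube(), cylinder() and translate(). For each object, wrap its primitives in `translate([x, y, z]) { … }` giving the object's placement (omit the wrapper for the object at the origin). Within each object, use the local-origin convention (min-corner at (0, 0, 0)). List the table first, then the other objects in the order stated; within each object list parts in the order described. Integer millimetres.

translate([0, 0, 666]) cube([1135, 722, 37]);
translate([19, 19, 0]) cube([52, 52, 666]);
translate([1064, 19, 0]) cube([52, 52, 666]);
translate([19, 651, 0]) cube([52, 52, 666]);
translate([1064, 651, 0]) cube([52, 52, 666]);
translate([441, -416, 0]) {
  translate([0, 0, 387]) cube([253, 336, 41]);
  translate([21, 21, 0]) cylinder(h = 387, r = 21);
  translate([232, 21, 0]) cylinder(h = 387, r = 21);
  translate([21, 315, 0]) cylinder(h = 387, r = 21);
  translate([232, 315, 0]) cylinder(h = 387, r = 21);
}
translate([441, 802, 0]) {
  translate([0, 0, 387]) cube([253, 336, 41]);
  translate([21, 21, 0]) cylinder(h = 387, r = 21);
  translate([232, 21, 0]) cylinder(h = 387, r = 21);
  translate([21, 315, 0]) cylinder(h = 387, r = 21);
  translate([232, 315, 0]) cylinder(h = 387, r = 21);
}
translate([-333, 193, 0]) {
  translate([0, 0, 387]) cube([253, 336, 41]);
  translate([21, 21, 0]) cylinder(h = 387, r = 21);
  translate([232, 21, 0]) cylinder(h = 387, r = 21);
  translate([21, 315, 0]) cylinder(h = 387, r = 21);
  translate([232, 315, 0]) cylinder(h = 387, r = 21);
}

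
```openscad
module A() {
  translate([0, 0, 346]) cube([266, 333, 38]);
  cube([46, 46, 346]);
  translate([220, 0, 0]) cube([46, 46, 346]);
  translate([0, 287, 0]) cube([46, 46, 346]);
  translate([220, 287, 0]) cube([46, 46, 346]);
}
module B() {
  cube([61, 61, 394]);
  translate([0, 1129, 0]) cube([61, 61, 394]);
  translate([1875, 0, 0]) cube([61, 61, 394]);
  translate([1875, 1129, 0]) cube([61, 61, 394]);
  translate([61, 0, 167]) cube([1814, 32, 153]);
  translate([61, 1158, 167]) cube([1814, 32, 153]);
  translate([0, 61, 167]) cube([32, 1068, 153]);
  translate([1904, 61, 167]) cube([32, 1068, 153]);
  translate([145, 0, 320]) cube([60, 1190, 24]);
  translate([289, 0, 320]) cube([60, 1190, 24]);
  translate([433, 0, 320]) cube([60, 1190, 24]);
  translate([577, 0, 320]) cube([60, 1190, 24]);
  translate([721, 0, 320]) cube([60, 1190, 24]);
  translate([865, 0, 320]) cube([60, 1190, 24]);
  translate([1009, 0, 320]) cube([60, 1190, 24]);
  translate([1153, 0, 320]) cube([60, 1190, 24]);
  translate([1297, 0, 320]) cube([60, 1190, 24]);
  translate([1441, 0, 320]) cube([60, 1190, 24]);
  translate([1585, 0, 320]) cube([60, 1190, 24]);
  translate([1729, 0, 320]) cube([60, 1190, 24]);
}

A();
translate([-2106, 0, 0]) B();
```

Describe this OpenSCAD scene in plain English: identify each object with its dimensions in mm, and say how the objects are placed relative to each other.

A is a simple wooden stool: a rectangular seat 266 mm (x) by 333 mm (y), 38 mm thick, top face at z = 384 mm, on four square legs, each 46×46 mm in cross-section. The legs rest on z = 0, each flush with a corner of the seat.

B is a bed frame 1936 mm long (x) by 1190 mm wide (y). Four 61×61 mm corner posts, 394 mm tall, at the corners of the footprint. Four rails of 32 mm thickness and 153 mm height run between adjacent posts with their undersides at z = 167 mm, their outer faces flush with the outside of the frame (the two x-running rails run between the posts' inner faces; the two y-running rails run between the posts' inner faces). 12 slats, each 60 mm wide (x) and 24 mm thick, lie across the top of the two x-running rails, running the full 1190 mm width of the frame in y; the slats are evenly spaced along x between the inner faces of the end posts with equal gaps (rounded down to the nearest mm) at the −x end and between each pair — any rounding remainder accumulates at the +x end.

The bed frame is on the floor beside the stool on its −x side.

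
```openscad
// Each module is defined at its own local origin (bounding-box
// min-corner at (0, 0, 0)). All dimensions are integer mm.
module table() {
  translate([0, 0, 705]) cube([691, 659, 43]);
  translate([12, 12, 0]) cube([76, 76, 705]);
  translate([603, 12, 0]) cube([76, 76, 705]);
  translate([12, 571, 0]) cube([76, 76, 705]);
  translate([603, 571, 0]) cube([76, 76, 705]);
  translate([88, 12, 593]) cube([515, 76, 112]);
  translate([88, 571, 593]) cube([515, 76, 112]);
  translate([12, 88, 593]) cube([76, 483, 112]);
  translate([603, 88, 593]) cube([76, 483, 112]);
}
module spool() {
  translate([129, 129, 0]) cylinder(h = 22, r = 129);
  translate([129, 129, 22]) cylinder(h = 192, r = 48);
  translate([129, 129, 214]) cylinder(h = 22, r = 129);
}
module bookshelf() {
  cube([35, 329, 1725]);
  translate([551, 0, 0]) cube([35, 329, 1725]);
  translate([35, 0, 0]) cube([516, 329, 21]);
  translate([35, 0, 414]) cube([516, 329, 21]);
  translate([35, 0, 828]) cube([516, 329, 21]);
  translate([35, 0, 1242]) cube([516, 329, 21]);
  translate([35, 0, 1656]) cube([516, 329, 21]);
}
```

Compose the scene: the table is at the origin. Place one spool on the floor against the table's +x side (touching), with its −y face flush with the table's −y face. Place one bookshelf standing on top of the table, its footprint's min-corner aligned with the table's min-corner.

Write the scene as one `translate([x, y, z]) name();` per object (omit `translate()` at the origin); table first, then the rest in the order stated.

table();
translate([691, 0, 0]) spool();
translate([0, 0, 748]) bookshelf();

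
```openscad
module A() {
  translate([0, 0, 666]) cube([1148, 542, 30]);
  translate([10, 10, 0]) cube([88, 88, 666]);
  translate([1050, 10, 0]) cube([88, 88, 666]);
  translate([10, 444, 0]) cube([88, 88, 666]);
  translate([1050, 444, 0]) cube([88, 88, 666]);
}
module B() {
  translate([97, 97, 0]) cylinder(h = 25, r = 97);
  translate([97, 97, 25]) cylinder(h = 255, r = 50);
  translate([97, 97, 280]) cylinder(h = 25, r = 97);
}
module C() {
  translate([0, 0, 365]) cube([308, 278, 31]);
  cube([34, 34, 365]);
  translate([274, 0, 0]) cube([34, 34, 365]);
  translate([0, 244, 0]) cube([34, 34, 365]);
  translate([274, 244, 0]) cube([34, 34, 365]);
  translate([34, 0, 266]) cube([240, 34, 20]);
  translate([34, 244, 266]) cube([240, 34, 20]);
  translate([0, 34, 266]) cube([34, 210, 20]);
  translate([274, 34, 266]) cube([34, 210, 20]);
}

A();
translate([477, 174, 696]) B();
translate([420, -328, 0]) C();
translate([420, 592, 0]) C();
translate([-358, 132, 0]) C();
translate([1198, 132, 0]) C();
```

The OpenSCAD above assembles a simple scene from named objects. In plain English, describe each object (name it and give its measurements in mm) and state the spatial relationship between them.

A is a table with a 1148×542 mm rectangular top, 30 mm thick, top surface at z = 696 mm, supported by four 88×88 mm square legs, each inset 10 mm from the nearest pair of top edges, running from the floor.

B is a spool: two coaxial disc flanges of radius 97 mm and thickness 25 mm, joined by a core cylinder of radius 50 mm and height 255 mm. The lower flange rests on z = 0 and the three cylinders share a vertical axis.

C is a four-legged stool. The seat is a 308×278×31 mm slab whose top surface is at z = 396 mm; four square legs, each 34×34 mm in cross-section, run from the floor (z = 0) to the underside of the seat, each flush with a corner of the seat. Four stretchers, 34 mm wide and 20 mm tall, connect adjacent legs with their undersides at z = 266 mm, each running between the inner faces of the legs it joins and aligned with the legs' outer faces on the other axis.

The spool is on top of the table, centred. Four stools sit around the table at the −y, +y, −x, +x sides.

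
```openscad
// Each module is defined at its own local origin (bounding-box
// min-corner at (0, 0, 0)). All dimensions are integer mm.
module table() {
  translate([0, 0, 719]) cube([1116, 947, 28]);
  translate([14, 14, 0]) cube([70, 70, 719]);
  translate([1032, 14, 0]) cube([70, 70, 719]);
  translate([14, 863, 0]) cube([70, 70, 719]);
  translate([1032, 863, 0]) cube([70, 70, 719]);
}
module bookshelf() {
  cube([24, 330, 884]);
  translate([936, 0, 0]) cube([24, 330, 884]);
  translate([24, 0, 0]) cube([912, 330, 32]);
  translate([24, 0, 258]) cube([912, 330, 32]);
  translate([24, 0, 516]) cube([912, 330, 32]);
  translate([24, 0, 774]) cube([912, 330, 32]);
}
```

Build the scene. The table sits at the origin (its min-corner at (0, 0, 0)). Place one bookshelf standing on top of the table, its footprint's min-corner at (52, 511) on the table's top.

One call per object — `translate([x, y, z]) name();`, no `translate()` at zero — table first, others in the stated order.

table();
translate([52, 511, 747]) bookshelf();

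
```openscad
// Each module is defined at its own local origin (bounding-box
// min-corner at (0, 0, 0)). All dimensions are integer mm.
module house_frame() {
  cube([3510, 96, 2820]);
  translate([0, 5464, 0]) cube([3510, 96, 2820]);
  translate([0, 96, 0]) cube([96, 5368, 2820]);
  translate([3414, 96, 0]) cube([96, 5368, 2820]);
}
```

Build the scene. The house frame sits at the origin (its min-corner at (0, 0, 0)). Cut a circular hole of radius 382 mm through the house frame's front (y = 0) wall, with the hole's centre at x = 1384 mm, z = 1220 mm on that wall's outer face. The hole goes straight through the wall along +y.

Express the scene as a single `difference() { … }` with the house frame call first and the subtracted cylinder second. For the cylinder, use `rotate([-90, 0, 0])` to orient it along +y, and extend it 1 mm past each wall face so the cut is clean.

difference() {
  house_frame();
  translate([1384, -1, 1220]) rotate([-90, 0, 0]) cylinder(h = 98, r = 382);
}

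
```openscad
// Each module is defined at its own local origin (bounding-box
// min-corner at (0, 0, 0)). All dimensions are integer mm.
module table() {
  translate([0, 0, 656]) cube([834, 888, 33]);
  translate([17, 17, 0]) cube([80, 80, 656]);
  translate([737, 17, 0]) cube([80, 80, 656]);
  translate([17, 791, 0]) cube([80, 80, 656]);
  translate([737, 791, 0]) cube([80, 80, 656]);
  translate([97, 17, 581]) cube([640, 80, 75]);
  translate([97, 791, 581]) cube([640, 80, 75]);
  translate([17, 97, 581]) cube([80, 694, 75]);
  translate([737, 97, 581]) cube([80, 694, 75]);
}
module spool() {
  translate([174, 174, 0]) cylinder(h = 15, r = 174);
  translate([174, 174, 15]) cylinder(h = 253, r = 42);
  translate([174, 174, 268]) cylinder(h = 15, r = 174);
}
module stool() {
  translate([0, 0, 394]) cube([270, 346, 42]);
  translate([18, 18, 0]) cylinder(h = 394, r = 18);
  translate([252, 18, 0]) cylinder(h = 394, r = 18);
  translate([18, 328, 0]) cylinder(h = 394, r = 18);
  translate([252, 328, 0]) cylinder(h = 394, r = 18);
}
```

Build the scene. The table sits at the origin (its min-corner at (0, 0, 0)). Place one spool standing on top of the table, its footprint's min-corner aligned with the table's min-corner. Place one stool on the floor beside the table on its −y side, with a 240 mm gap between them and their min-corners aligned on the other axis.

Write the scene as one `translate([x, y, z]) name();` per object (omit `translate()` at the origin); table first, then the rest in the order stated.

table();
translate([0, 0, 689]) spool();
translate([0, -586, 0]) stool();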